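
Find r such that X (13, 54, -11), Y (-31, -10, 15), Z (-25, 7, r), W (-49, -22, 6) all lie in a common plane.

The points are coplanar iff XY · (XZ × XW) = 0.
Expanding, this is linear in r: (624)r + (0) = 0.
So r = 0.

0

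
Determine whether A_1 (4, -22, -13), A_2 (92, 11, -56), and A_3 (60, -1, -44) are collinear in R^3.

No

A_1A_2 = (88, 33, -43), A_1A_3 = (56, 21, -31).
Comparing components 2 and 3: (33)(-31) − (-43)(21) = -120 ≠ 0, so A_1A_2 and A_1A_3 are not parallel and the points are not collinear.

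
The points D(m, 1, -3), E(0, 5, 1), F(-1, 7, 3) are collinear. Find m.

2

Direction EF = (-1, 2, 2). From the y-coordinate of D, the parameter along the line is τ = (1 − 5)/2 = -2.
Then m = 0 + (-2)·(-1) = 2.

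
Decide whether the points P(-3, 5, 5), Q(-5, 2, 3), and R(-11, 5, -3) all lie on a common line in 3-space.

No

PQ = (-2, -3, -2), PR = (-8, 0, -8).
PQ × PR = (24, 0, -24).
The cross product is nonzero, so the points do not lie on one line.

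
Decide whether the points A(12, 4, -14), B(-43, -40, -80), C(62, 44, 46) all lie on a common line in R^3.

Yes

AB = (-55, -44, -66), AC = (50, 40, 60).
Each component of AC is -10/11 times the corresponding component of AB, so AC = -10/11·AB and the points are collinear.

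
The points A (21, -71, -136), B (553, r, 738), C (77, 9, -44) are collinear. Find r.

Collinearity requires AB × AC = 0; each component is linear in r.
The x-component gives (92)r + (-63388) = 0, so r = 689.
The remaining components then also vanish.

689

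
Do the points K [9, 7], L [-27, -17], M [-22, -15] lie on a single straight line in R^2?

No

KL = (-36, -24), KM = (-31, -22).
If collinear, KM would be a scalar multiple of KL. But (-36)·(-22) ≠ (-24)·(-31) (difference 48), so they are not parallel; the points are not collinear.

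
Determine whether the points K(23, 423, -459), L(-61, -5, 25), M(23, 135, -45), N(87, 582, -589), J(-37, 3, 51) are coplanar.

The plane through K, L, M has normal n = KL × KM = (-37800, 34776, 24192) and equation n·P = 2736720.
Checking the remaining points: n·N = 2701944, n·J = 2736720.
Since n·N = 2701944 ≠ 2736720, N is off the plane and the points are not all coplanar.

No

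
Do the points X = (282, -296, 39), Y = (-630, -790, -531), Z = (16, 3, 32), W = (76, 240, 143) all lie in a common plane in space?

Yes

The four points are coplanar iff the 3×3 determinant with rows XY, XZ, XW is zero.
Rows: (-912, -494, -570), (-266, 299, -7), (-206, 536, 104).
Expanding along the first row: (-912)(34848) − (-494)(-29106) + (-570)(-80982) = 0.
Zero determinant ⇒ coplanar.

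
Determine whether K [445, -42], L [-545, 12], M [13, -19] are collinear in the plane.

No

KL = (-990, 54), KM = (-432, 23).
If collinear, KM would be a scalar multiple of KL. But (-990)·(23) ≠ (54)·(-432) (difference 558), so they are not parallel; the points are not collinear.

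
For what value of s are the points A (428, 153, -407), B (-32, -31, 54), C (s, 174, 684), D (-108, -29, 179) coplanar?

The points are coplanar iff AB · (AC × AD) = 0.
Expanding, this is linear in s: (23922)s + (5549904) = 0.
So s = -232.

-232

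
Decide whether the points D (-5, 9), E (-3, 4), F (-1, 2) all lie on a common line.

No

DE = (2, -5), DF = (4, -7).
Twice the signed area of △DEF is (2)(-7) − (-5)(4) = 6.
The area is nonzero, so the three points are not collinear.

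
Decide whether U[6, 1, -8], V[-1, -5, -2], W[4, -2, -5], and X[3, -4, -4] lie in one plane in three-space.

No

A normal to the plane through U, V, W is n = UV × UW = (0, 9, 9).
The plane has equation n·P = -63. For X: n·X = -72.
-72 ≠ -63, so X is off the plane.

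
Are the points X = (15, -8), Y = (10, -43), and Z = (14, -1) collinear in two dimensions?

No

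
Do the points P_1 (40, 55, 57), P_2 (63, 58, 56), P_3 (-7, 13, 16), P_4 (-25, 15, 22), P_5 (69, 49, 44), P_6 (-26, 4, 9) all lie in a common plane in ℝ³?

Yes

The plane through P_1, P_2, P_3 has normal n = P_1P_2 × P_1P_3 = (-165, 990, -825) and equation n·P = 825.
Checking the remaining points: n·P_4 = 825, n·P_5 = 825, n·P_6 = 825.
All equal 825, so all 6 points lie in one plane.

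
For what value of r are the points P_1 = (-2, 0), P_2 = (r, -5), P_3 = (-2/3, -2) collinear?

4/3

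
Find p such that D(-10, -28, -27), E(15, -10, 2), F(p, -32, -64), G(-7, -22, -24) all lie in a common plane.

Normal to plane DEG: n = (-120, 12, 96); plane equation n·P = -1728.
Requiring n·F = -1728: (-120)p + (-6528) = -1728.
So p = -40.

-40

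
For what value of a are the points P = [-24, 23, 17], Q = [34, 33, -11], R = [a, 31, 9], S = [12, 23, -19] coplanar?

Normal to plane PQS: n = (-360, 1080, -360); plane equation n·X = 27360.
Requiring n·R = 27360: (-360)a + (30240) = 27360.
So a = 8.

8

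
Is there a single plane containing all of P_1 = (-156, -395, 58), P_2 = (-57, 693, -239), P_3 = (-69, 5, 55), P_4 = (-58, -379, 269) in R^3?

No

With P_1 as base: P_1P_2 = (99, 1088, -297), P_1P_3 = (87, 400, -3), P_1P_4 = (98, 16, 211).
P_1P_3 × P_1P_4 = (84448, -18651, -37808).
P_1P_2 · (P_1P_3 × P_1P_4) = -702960.
Since -702960 ≠ 0, the four points are not coplanar.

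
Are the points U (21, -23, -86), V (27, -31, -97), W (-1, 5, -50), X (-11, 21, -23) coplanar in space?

A normal to the plane through U, V, W is n = UV × UW = (20, 26, -8).
The plane has equation n·P = 510. For X: n·X = 510.
Equal, so X lies in the plane and all four are coplanar.

Yes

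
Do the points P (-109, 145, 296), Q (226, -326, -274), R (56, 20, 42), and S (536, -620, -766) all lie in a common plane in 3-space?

The four points are coplanar iff the 3×3 determinant with rows PQ, PR, PS is zero.
Rows: (335, -471, -570), (165, -125, -254), (645, -765, -1062).
Expanding along the first row: (335)(-61560) − (-471)(-11400) + (-570)(-45600) = 0.
Zero determinant ⇒ coplanar.

Yes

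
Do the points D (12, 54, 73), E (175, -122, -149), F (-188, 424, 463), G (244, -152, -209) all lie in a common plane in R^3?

A normal to the plane through D, E, F is n = DE × DF = (13500, -19170, 25110).
The plane has equation n·P = 959850. For G: n·G = 959850.
Equal, so G lies in the plane and all four are coplanar.

Yes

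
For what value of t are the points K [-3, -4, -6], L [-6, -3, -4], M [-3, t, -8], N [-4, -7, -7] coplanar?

Normal to plane KLN: n = (5, -5, 10); plane equation n·P = -55.
Requiring n·M = -55: (-5)t + (-95) = -55.
So t = -8.

-8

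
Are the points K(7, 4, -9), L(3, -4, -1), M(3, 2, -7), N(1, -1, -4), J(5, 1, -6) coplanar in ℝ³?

Yes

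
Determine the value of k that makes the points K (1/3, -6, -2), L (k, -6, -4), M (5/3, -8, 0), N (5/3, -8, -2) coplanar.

Normal to plane KMN: n = (4, 8/3, 0); plane equation n·P = -44/3.
Requiring n·L = -44/3: (4)k + (-16) = -44/3.
So k = 1/3.

1/3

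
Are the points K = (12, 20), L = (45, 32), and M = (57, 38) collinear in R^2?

No

KL = (33, 12), KM = (45, 18).
Twice the signed area of △KLM is (33)(18) − (12)(45) = 54.
The area is nonzero, so the three points are not collinear.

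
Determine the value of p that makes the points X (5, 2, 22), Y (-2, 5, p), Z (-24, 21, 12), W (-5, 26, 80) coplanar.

Coplanarity ⇔ det[XY; XZ; XW] = 0.
Expanding, this is linear in p: (-506)p + (7084) = 0.
So p = 14.

14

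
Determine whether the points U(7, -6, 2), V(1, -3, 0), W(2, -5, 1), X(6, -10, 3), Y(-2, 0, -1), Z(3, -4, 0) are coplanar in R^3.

No

The plane through U, V, W has normal n = UV × UW = (-1, 4, 9) and equation n·P = -13.
Checking the remaining points: n·X = -19, n·Y = -7, n·Z = -19.
Since n·X = -19 ≠ -13, X is off the plane and the points are not all coplanar.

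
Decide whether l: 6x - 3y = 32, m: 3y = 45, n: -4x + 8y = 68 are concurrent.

No

Intersecting l and m: solving the 2×2 system gives (x, y) = (77/6, 15).
Substitute into n: (-4)(77/6) + (8)(15) = 206/3.
But n requires 68 ≠ 206/3, so the three lines have no common point.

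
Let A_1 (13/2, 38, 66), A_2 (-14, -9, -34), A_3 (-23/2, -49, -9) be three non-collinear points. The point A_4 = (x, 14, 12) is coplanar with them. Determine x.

-9/2

The plane through A_1, A_2, A_3 has equation −5175x + (525/2)y + (1875/2)z = 76425/2.
Substituting A_4: (-5175)x + (14925) = 76425/2, so x = -9/2.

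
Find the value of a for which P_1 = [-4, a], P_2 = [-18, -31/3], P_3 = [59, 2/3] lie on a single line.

-25/3

The three points are collinear iff det[P_1P_2; P_1P_3] = 0.
This determinant is linear in a: (77)a + (1925/3) = 0, so a = -25/3.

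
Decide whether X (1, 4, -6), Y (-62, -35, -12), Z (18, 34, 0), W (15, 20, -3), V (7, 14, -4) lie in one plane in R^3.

No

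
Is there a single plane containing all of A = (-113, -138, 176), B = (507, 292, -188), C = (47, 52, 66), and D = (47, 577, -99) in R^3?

A normal to the plane through A, B, C is n = AB × AC = (21860, 9960, 49000).
The plane has equation n·P = 4779340. For D: n·D = 1923340.
1923340 ≠ 4779340, so D is off the plane.

No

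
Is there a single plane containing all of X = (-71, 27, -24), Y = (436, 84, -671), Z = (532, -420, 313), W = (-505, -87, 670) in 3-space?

With X as base: XY = (507, 57, -647), XZ = (603, -447, 337), XW = (-434, -114, 694).
XZ × XW = (-271800, -564740, -262740).
XY · (XZ × XW) = 0.
The scalar triple product vanishes, so the four points are coplanar.

Yes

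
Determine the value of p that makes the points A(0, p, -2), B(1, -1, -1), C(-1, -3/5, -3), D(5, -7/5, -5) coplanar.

The points are coplanar iff AB · (AC × AD) = 0.
Expanding, this is linear in p: (16)p + (64/5) = 0.
So p = -4/5.

-4/5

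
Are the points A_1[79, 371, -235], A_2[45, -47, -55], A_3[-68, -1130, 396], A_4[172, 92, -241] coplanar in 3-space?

No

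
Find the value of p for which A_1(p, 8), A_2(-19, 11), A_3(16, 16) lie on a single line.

-40

Collinearity: (A_1 − A_2) must be parallel to (A_3 − A_2) = (35, 5).
Cross-multiplying the components: (p − (-19))·(5) = (-3)·(35).
Solving gives p = -40.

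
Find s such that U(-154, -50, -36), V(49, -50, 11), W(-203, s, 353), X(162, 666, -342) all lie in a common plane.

-806

The points are coplanar iff UV · (UW × UX) = 0.
Expanding, this is linear in s: (-76970)s + (-62037820) = 0.
So s = -806.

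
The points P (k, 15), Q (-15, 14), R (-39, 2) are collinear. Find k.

-13

The three points are collinear iff det[PQ; PR] = 0.
This determinant is linear in k: (12)k + (156) = 0, so k = -13.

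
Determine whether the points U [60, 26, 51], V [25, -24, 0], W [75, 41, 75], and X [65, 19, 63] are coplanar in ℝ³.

Yes

A normal to the plane through U, V, W is n = UV × UW = (-435, 75, 225).
The plane has equation n·P = -12675. For X: n·X = -12675.
Equal, so X lies in the plane and all four are coplanar.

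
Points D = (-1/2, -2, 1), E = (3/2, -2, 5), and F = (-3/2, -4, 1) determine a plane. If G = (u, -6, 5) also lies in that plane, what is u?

Coplanarity requires DE · (DF × DG) = 0.
DE = (2, 0, 4), DF = (-1, -2, 0); the triple product is linear in u with coefficient 8 and constant term 4.
Setting it to zero: u = -1/2.

-1/2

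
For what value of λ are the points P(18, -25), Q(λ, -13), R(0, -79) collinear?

22

The three points are collinear iff det[PQ; PR] = 0.
This determinant is linear in λ: (-54)λ + (1188) = 0, so λ = 22.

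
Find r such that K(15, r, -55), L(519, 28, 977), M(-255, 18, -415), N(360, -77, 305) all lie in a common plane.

-12

The points are coplanar iff KL · (KM × KN) = 0.
Expanding, this is linear in r: (298800)r + (3585600) = 0.
So r = -12.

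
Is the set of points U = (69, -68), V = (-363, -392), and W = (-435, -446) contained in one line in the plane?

Yes

UV = (-432, -324), UW = (-504, -378).
det[UV; UW] = (-432)(-378) − (-324)(-504) = 0.
The determinant is zero, so the points are collinear.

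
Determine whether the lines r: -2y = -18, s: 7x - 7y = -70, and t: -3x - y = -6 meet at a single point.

Intersecting r and s: solving the 2×2 system gives (x, y) = (-1, 9).
Substitute into t: (-3)(-1) + (-1)(9) = -6.
This equals -6, so (-1, 9) lies on all three lines and they are concurrent.

Yes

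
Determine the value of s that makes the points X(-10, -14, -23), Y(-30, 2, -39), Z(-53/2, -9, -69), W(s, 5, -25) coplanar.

-59/2

The points are coplanar iff XY · (XZ × XW) = 0.
Expanding, this is linear in s: (-656)s + (-19352) = 0.
So s = -59/2.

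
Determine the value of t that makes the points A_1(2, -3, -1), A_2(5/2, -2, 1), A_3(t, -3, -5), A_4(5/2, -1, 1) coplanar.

The points are coplanar iff A_1A_2 · (A_1A_3 × A_1A_4) = 0.
Expanding, this is linear in t: (2)t + (-2) = 0.
So t = 1.

1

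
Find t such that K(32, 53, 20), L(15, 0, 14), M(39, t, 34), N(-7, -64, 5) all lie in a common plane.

32

Normal to plane KLN: n = (93, -21, -78); plane equation n·P = 303.
Requiring n·M = 303: (-21)t + (975) = 303.
So t = 32.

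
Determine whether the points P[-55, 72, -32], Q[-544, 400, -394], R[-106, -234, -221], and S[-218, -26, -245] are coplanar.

No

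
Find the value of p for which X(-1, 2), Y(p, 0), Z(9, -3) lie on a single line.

3

The three points are collinear iff det[XY; XZ] = 0.
This determinant is linear in p: (-5)p + (15) = 0, so p = 3.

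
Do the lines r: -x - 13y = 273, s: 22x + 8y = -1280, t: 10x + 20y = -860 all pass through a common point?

Yes

The three lines meet at one point iff the augmented coefficient matrix [aᵢ bᵢ cᵢ] has rank < 3, i.e. its determinant vanishes.
Here the determinant is 0.
It vanishes, so the lines are concurrent at (-52, -17).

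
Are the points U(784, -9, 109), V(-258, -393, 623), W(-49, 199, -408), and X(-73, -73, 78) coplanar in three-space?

With U as base: UV = (-1042, -384, 514), UW = (-833, 208, -517), UX = (-857, -64, -31).
UW × UX = (-39536, 417246, 231568).
UV · (UW × UX) = 0.
The scalar triple product vanishes, so the four points are coplanar.

Yes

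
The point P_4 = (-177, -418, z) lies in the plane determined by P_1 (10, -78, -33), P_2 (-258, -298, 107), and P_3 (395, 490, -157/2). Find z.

A normal to the plane is n = P_1P_2 × P_1P_3 = (-69510, 41706, -67524).
P_4 lies in the plane iff n · P_1P_4 = 0.
This gives (-67524)z + (-3409962) = 0, so z = -101/2.

-101/2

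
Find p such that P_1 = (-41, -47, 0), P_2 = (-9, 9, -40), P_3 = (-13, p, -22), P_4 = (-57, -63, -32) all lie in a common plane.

-1

Normal to plane P_1P_2P_4: n = (-2432, 1664, 384); plane equation n·P = 21504.
Requiring n·P_3 = 21504: (1664)p + (23168) = 21504.
So p = -1.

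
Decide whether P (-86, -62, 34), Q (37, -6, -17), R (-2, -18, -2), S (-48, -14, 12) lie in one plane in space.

The four points are coplanar iff the 3×3 determinant with rows PQ, PR, PS is zero.
Rows: (123, 56, -51), (84, 44, -36), (38, 48, -22).
Expanding along the first row: (123)(760) − (56)(-480) + (-51)(2360) = 0.
Zero determinant ⇒ coplanar.

Yes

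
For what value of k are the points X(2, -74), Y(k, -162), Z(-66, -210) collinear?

-42

Collinearity: (Y − X) must be parallel to (Z − X) = (-68, -136).
Cross-multiplying the components: (k − 2)·(-136) = (-88)·(-68).
Solving gives k = -42.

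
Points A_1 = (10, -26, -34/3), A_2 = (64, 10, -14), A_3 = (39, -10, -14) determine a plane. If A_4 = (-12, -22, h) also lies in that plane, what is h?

-10/3

The plane through A_1, A_2, A_3 has equation −(160/3)x + (200/3)y − 180z = -680/3.
Substituting A_4: (-180)h + (-2480/3) = -680/3, so h = -10/3.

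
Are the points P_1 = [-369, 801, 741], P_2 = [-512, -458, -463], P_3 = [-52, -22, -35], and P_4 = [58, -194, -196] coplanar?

The four points are coplanar iff the 3×3 determinant with rows P_1P_2, P_1P_3, P_1P_4 is zero.
Rows: (-143, -1259, -1204), (317, -823, -776), (427, -995, -937).
Expanding along the first row: (-143)(-969) − (-1259)(34323) + (-1204)(36006) = 0.
Zero determinant ⇒ coplanar.

Yes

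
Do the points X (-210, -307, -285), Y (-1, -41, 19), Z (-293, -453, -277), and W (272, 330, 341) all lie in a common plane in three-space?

Yes

The four points are coplanar iff the 3×3 determinant with rows XY, XZ, XW is zero.
Rows: (209, 266, 304), (-83, -146, 8), (482, 637, 626).
Expanding along the first row: (209)(-96492) − (266)(-55814) + (304)(17501) = 0.
Zero determinant ⇒ coplanar.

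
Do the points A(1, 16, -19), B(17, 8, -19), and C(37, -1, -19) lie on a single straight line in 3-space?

No

AB = (16, -8, 0), AC = (36, -17, 0).
AB × AC = (0, 0, 16).
The cross product is nonzero, so the points do not lie on one line.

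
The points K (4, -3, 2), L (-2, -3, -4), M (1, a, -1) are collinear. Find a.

-3

Direction KL = (-6, 0, -6). From the x-coordinate of M, the parameter along the line is τ = (1 − 4)/(-6) = 1/2.
Then a = (-3) + 1/2·(0) = -3.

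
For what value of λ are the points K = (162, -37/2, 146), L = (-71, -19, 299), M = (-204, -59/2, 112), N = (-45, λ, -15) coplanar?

-30

The points are coplanar iff KL · (KM × KN) = 0.
Expanding, this is linear in λ: (-63920)λ + (-1917600) = 0.
So λ = -30.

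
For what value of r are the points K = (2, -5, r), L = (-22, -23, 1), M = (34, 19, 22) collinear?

Direction LM = (56, 42, 21). From the x-coordinate of K, the parameter along the line is τ = (2 − (-22))/56 = 3/7.
Then r = 1 + 3/7·(21) = 10.

10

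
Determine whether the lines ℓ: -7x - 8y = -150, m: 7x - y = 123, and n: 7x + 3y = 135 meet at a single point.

Yes

The three lines meet at one point iff the augmented coefficient matrix [aᵢ bᵢ cᵢ] has rank < 3, i.e. its determinant vanishes.
Here the determinant is 0.
It vanishes, so the lines are concurrent at (18, 3).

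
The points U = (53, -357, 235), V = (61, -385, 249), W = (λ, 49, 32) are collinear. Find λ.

Direction UV = (8, -28, 14). From the y-coordinate of W, the parameter along the line is τ = (49 − (-357))/(-28) = -29/2.
Then λ = 53 + (-29/2)·(8) = -63.

-63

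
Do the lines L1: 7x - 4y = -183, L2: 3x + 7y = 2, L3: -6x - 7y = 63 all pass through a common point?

No

Intersecting L1 and L2: solving the 2×2 system gives (x, y) = (-1273/61, 563/61).
Substitute into L3: (-6)(-1273/61) + (-7)(563/61) = 3697/61.
But L3 requires 63 ≠ 3697/61, so the three lines have no common point.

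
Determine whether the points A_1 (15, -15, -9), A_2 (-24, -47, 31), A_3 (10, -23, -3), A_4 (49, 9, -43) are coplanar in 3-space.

Yes

A normal to the plane through A_1, A_2, A_3 is n = A_1A_2 × A_1A_3 = (128, 34, 152).
The plane has equation n·P = 42. For A_4: n·A_4 = 42.
Equal, so A_4 lies in the plane and all four are coplanar.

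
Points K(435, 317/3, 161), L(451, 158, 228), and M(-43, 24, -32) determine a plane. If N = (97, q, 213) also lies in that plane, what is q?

607/3

The plane through K, L, M has equation −(13886/3)x − 28938y + (71126/3)z = -3762470/3.
Substituting N: (-28938)q + (13802896/3) = -3762470/3, so q = 607/3.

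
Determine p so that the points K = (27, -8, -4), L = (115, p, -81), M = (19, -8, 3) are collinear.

-8

Collinearity requires KL × KM = 0; each component is linear in p.
The x-component gives (7)p + (56) = 0, so p = -8.
The remaining components then also vanish.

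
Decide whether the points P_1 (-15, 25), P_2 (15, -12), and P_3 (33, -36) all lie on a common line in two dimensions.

No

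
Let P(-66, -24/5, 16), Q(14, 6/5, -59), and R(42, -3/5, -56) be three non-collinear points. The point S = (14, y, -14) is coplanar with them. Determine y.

-24/5

Coplanarity requires PQ · (PR × PS) = 0.
PQ = (80, 6, -75), PR = (108, 21/5, -72); the triple product is linear in y with coefficient -2340 and constant term -11232.
Setting it to zero: y = -24/5.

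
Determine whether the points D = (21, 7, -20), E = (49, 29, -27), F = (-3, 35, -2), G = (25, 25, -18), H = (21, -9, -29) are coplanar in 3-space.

No

The plane through D, E, F has normal n = DE × DF = (592, -336, 1312) and equation n·P = -16160.
Checking the remaining points: n·G = -17216, n·H = -22592.
Since n·G = -17216 ≠ -16160, G is off the plane and the points are not all coplanar.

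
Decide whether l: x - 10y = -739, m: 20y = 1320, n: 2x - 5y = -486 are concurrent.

No

The three lines meet at one point iff the augmented coefficient matrix [aᵢ bᵢ cᵢ] has rank < 3, i.e. its determinant vanishes.
Here the determinant is 40.
Nonzero, so no common point exists.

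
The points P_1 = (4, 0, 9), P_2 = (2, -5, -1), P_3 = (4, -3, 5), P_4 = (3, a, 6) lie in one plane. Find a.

-1

The points are coplanar iff P_1P_2 · (P_1P_3 × P_1P_4) = 0.
Expanding, this is linear in a: (-8)a + (-8) = 0.
So a = -1.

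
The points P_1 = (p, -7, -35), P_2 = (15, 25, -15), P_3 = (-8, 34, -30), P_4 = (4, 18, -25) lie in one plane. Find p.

Coplanarity ⇔ det[P_1P_2; P_1P_3; P_1P_4] = 0.
Expanding, this is linear in p: (195)p + (195) = 0.
So p = -1.

-1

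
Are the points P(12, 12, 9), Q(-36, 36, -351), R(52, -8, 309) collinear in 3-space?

PQ = (-48, 24, -360), PR = (40, -20, 300).
PQ × PR = (0, 0, 0).
The cross product vanishes, so the three points are collinear.

Yes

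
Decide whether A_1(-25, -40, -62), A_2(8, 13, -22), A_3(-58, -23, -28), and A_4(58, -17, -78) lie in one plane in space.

Yes

A normal to the plane through A_1, A_2, A_3 is n = A_1A_2 × A_1A_3 = (1122, -2442, 2310).
The plane has equation n·P = -73590. For A_4: n·A_4 = -73590.
Equal, so A_4 lies in the plane and all four are coplanar.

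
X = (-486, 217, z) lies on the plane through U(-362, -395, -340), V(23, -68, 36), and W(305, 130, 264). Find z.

A normal to the plane is n = UV × UW = (108, 18252, -15984).
X lies in the plane iff n · UX = 0.
This gives (-15984)z + (5722272) = 0, so z = 358.

358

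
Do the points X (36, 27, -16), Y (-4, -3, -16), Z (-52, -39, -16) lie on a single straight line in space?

XY = (-40, -30, 0), XZ = (-88, -66, 0).
XY × XZ = (0, 0, 0).
The cross product vanishes, so the three points are collinear.

Yes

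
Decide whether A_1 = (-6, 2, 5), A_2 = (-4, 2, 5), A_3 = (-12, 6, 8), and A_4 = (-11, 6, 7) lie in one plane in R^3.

No

A normal to the plane through A_1, A_2, A_3 is n = A_1A_2 × A_1A_3 = (0, -6, 8).
The plane has equation n·P = 28. For A_4: n·A_4 = 20.
20 ≠ 28, so A_4 is off the plane.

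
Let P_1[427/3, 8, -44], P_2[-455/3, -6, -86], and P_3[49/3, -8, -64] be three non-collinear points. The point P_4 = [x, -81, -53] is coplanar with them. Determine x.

625/3

Coplanarity requires P_1P_2 · (P_1P_3 × P_1P_4) = 0.
P_1P_2 = (-294, -14, -42), P_1P_3 = (-126, -16, -20); the triple product is linear in x with coefficient -392 and constant term 245000/3.
Setting it to zero: x = 625/3.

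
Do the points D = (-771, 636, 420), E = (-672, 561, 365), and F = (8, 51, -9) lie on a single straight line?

DE = (99, -75, -55), DF = (779, -585, -429).
Comparing components 3 and 1: (-55)(779) − (99)(-429) = -374 ≠ 0, so DE and DF are not parallel and the points are not collinear.

No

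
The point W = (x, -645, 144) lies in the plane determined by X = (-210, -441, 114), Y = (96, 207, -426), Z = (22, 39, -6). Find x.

-309

Coplanarity requires XY · (XZ × XW) = 0.
XY = (306, 648, -540), XZ = (232, 480, -120); the triple product is linear in x with coefficient 181440 and constant term 56064960.
Setting it to zero: x = -309.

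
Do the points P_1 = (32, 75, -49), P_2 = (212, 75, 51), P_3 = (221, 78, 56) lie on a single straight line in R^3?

No

P_1P_2 = (180, 0, 100), P_1P_3 = (189, 3, 105).
P_1P_2 × P_1P_3 = (-300, 0, 540).
The cross product is nonzero, so the points do not lie on one line.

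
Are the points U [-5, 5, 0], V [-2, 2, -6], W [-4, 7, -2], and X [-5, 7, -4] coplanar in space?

The four points are coplanar iff the 3×3 determinant with rows UV, UW, UX is zero.
Rows: (3, -3, -6), (1, 2, -2), (0, 2, -4).
Expanding along the first row: (3)(-4) − (-3)(-4) + (-6)(2) = -36.
Nonzero ⇒ not coplanar.

No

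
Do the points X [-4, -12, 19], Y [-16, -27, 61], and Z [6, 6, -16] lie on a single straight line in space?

XY = (-12, -15, 42), XZ = (10, 18, -35).
Comparing components 2 and 3: (-15)(-35) − (42)(18) = -231 ≠ 0, so XY and XZ are not parallel and the points are not collinear.

No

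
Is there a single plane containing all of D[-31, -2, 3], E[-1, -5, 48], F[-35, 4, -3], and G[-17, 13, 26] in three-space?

The four points are coplanar iff the 3×3 determinant with rows DE, DF, DG is zero.
Rows: (30, -3, 45), (-4, 6, -6), (14, 15, 23).
Expanding along the first row: (30)(228) − (-3)(-8) + (45)(-144) = 336.
Nonzero ⇒ not coplanar.

No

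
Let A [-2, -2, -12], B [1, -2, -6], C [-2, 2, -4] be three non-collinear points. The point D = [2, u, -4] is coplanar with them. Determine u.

Coplanarity requires AB · (AC × AD) = 0.
AB = (3, 0, 6), AC = (0, 4, 8); the triple product is linear in u with coefficient -24 and constant term -48.
Setting it to zero: u = -2.

-2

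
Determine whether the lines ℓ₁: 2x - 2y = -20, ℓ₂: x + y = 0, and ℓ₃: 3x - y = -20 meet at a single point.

Yes

Lines aᵢx + bᵢy = cᵢ with pairwise distinct directions are concurrent exactly when det[aᵢ bᵢ cᵢ] = 0.
Here the determinant is 0.
It vanishes, so the lines are concurrent at (-5, 5).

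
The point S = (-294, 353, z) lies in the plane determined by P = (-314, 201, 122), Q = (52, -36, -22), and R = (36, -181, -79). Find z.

544/3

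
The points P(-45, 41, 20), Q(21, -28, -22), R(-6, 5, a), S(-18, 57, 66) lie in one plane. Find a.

2

Coplanarity ⇔ det[PQ; PR; PS] = 0.
Expanding, this is linear in a: (-2919)a + (5838) = 0.
So a = 2.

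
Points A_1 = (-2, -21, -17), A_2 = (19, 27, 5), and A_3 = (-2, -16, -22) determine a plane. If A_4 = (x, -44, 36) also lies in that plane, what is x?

7

Coplanarity requires A_1A_2 · (A_1A_3 × A_1A_4) = 0.
A_1A_2 = (21, 48, 22), A_1A_3 = (0, 5, -5); the triple product is linear in x with coefficient -350 and constant term 2450.
Setting it to zero: x = 7.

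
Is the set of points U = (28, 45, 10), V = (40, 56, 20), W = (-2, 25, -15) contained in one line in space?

No

UV = (12, 11, 10), UW = (-30, -20, -25).
UV × UW = (-75, 0, 90).
The cross product is nonzero, so the points do not lie on one line.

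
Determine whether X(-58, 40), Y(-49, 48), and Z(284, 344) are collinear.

XY = (9, 8), XZ = (342, 304).
det[XY; XZ] = (9)(304) − (8)(342) = 0.
The determinant is zero, so the points are collinear.

Yes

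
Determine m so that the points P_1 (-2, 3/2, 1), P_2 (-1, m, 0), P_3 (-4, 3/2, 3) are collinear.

Direction P_1P_3 = (-2, 0, 2). From the x-coordinate of P_2, the parameter along the line is τ = (-1 − (-2))/(-2) = -1/2.
Then m = 3/2 + (-1/2)·(0) = 3/2.

3/2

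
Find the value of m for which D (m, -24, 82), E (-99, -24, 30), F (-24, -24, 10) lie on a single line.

Collinearity requires DE × DF = 0; each component is linear in m.
The y-component gives (-20)m + (-5880) = 0, so m = -294.
The remaining components then also vanish.

-294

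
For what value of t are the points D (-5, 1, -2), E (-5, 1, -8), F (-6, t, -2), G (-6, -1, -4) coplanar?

Normal to plane DEG: n = (-12, 6, 0); plane equation n·P = 66.
Requiring n·F = 66: (6)t + (72) = 66.
So t = -1.

-1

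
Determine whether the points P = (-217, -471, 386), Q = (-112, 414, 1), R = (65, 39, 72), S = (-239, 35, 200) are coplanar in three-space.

Yes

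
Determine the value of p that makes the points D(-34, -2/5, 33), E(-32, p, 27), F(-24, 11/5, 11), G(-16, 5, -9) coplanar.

3/5

Normal to plane DFG: n = (48/5, 24, 36/5); plane equation n·P = -492/5.
Requiring n·E = -492/5: (24)p + (-564/5) = -492/5.
So p = 3/5.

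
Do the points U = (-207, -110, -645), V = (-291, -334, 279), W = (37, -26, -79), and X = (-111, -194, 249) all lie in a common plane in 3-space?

Yes

A normal to the plane through U, V, W is n = UV × UW = (-204400, 273000, 47600).
The plane has equation n·P = -18421200. For X: n·X = -18421200.
Equal, so X lies in the plane and all four are coplanar.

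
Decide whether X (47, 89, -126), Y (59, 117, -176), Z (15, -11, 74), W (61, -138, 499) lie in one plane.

Yes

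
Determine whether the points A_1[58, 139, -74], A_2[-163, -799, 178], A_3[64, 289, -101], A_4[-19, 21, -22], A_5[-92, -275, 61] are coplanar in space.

No

The plane through A_1, A_2, A_3 has normal n = A_1A_2 × A_1A_3 = (-12474, -4455, -27522) and equation n·P = 693891.
Checking the remaining points: n·A_4 = 748935, n·A_5 = 693891.
Since n·A_4 = 748935 ≠ 693891, A_4 is off the plane and the points are not all coplanar.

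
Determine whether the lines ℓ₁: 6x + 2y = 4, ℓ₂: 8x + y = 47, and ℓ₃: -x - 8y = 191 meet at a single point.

Yes

Lines aᵢx + bᵢy = cᵢ with pairwise distinct directions are concurrent exactly when det[aᵢ bᵢ cᵢ] = 0.
Here the determinant is 0.
It vanishes, so the lines are concurrent at (9, -25).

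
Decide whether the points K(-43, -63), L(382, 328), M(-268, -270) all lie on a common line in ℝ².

KL = (425, 391), KM = (-225, -207).
Checking proportionality: KM = -9/17·KL, so the vectors are parallel and the points are collinear.

Yes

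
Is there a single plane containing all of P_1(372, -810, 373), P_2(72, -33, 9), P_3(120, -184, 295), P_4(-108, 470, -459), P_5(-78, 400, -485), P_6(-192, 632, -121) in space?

The plane through P_1, P_2, P_3 has normal n = P_1P_2 × P_1P_3 = (167258, 68328, 8004) and equation n·P = 9859788.
Checking the remaining points: n·P_4 = 10376460, n·P_5 = 10403136, n·P_6 = 10101276.
Since n·P_4 = 10376460 ≠ 9859788, P_4 is off the plane and the points are not all coplanar.

No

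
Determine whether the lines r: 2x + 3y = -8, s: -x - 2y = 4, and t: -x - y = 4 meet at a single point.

The three lines meet at one point iff the augmented coefficient matrix [aᵢ bᵢ cᵢ] has rank < 3, i.e. its determinant vanishes.
Here the determinant is 0.
It vanishes, so the lines are concurrent at (-4, 0).

Yes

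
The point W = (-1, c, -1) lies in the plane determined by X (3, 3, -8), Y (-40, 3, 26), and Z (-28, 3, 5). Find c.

Coplanarity requires XY · (XZ × XW) = 0.
XY = (-43, 0, 34), XZ = (-31, 0, 13); the triple product is linear in c with coefficient -495 and constant term 1485.
Setting it to zero: c = 3.

3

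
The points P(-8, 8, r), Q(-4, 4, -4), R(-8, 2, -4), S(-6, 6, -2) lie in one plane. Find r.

0

The points are coplanar iff PQ · (PR × PS) = 0.
Expanding, this is linear in r: (12)r + (0) = 0.
So r = 0.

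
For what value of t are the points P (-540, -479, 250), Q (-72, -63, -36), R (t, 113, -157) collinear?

126

Direction PQ = (468, 416, -286). From the y-coordinate of R, the parameter along the line is τ = (113 − (-479))/416 = 37/26.
Then t = (-540) + 37/26·(468) = 126.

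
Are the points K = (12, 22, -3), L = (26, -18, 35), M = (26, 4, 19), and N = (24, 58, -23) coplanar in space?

The four points are coplanar iff the 3×3 determinant with rows KL, KM, KN is zero.
Rows: (14, -40, 38), (14, -18, 22), (12, 36, -20).
Expanding along the first row: (14)(-432) − (-40)(-544) + (38)(720) = -448.
Nonzero ⇒ not coplanar.

No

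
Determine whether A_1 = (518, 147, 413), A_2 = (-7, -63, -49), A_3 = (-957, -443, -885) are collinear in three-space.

A_1A_2 = (-525, -210, -462), A_1A_3 = (-1475, -590, -1298).
A_1A_2 × A_1A_3 = (0, 0, 0).
The cross product vanishes, so the three points are collinear.

Yes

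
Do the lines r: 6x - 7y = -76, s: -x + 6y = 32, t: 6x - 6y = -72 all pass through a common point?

Yes

The three lines meet at one point iff the augmented coefficient matrix [aᵢ bᵢ cᵢ] has rank < 3, i.e. its determinant vanishes.
Here the determinant is 0.
It vanishes, so the lines are concurrent at (-8, 4).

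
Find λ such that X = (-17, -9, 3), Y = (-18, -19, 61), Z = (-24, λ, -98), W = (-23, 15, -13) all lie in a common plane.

38

Normal to plane XYW: n = (-1232, -364, -84); plane equation n·P = 23968.
Requiring n·Z = 23968: (-364)λ + (37800) = 23968.
So λ = 38.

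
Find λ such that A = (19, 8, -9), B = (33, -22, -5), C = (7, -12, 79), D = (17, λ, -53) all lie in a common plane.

34

Normal to plane ABC: n = (-2560, -1280, -640); plane equation n·P = -53120.
Requiring n·D = -53120: (-1280)λ + (-9600) = -53120.
So λ = 34.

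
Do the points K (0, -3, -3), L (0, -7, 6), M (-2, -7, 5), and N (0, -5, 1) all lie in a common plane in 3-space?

With K as base: KL = (0, -4, 9), KM = (-2, -4, 8), KN = (0, -2, 4).
KM × KN = (0, 8, 4).
KL · (KM × KN) = 4.
Since 4 ≠ 0, the four points are not coplanar.

No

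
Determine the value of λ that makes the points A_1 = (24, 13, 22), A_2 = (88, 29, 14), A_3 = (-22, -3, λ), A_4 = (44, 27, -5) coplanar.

The points are coplanar iff A_1A_2 · (A_1A_3 × A_1A_4) = 0.
Expanding, this is linear in λ: (-576)λ + (23040) = 0.
So λ = 40.

40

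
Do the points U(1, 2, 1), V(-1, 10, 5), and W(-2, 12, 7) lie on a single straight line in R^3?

No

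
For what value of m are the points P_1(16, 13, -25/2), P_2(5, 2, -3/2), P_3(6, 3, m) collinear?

-5/2

Direction P_1P_2 = (-11, -11, 11). From the x-coordinate of P_3, the parameter along the line is τ = (6 − 16)/(-11) = 10/11.
Then m = (-25/2) + 10/11·(11) = -5/2.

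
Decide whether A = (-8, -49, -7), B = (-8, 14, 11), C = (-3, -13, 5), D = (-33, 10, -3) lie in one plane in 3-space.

No

With A as base: AB = (0, 63, 18), AC = (5, 36, 12), AD = (-25, 59, 4).
AC × AD = (-564, -320, 1195).
AB · (AC × AD) = 1350.
Since 1350 ≠ 0, the four points are not coplanar.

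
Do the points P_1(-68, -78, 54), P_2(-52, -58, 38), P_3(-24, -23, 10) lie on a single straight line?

Yes

P_1P_2 = (16, 20, -16), P_1P_3 = (44, 55, -44).
Each component of P_1P_3 is 11/4 times the corresponding component of P_1P_2, so P_1P_3 = 11/4·P_1P_2 and the points are collinear.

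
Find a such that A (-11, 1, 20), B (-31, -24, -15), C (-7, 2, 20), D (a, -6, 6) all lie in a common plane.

-7

Normal to plane ABC: n = (35, -140, 80); plane equation n·P = 1075.
Requiring n·D = 1075: (35)a + (1320) = 1075.
So a = -7.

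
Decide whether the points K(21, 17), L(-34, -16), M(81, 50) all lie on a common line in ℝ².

No

KL = (-55, -33), KM = (60, 33).
If collinear, KM would be a scalar multiple of KL. But (-55)·(33) ≠ (-33)·(60) (difference 165), so they are not parallel; the points are not collinear.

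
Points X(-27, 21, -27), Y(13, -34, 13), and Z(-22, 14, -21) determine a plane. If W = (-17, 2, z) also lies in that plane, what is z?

25

A normal to the plane is n = XY × XZ = (-50, -40, -5).
W lies in the plane iff n · XW = 0.
This gives (-5)z + (125) = 0, so z = 25.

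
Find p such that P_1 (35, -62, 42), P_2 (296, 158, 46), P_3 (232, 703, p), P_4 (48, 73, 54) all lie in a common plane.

102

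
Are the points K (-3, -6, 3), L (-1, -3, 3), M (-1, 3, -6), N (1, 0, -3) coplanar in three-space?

No

With K as base: KL = (2, 3, 0), KM = (2, 9, -9), KN = (4, 6, -6).
KM × KN = (0, -24, -24).
KL · (KM × KN) = -72.
Since -72 ≠ 0, the four points are not coplanar.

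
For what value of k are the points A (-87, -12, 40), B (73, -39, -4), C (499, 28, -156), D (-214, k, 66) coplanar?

45

Coplanarity ⇔ det[AB; AC; AD] = 0.
Expanding, this is linear in k: (5576)k + (-250920) = 0.
So k = 45.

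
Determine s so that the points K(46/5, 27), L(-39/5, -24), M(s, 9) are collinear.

16/5

Collinearity: (M − K) must be parallel to (L − K) = (-17, -51).
Cross-multiplying the components: (s − 46/5)·(-51) = (-18)·(-17).
Solving gives s = 16/5.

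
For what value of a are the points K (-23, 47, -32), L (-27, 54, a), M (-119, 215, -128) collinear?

-36

Direction KM = (-96, 168, -96). From the x-coordinate of L, the parameter along the line is τ = (-27 − (-23))/(-96) = 1/24.
Then a = (-32) + 1/24·(-96) = -36.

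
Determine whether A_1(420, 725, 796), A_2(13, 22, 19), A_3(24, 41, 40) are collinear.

A_1A_2 = (-407, -703, -777), A_1A_3 = (-396, -684, -756).
A_1A_2 × A_1A_3 = (0, 0, 0).
The cross product vanishes, so the three points are collinear.

Yes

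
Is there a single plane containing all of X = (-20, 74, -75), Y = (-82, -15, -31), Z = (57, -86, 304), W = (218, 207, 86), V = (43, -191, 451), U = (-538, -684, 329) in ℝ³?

The plane through X, Y, Z has normal n = XY × XZ = (-26691, 26886, 16773) and equation n·P = 1265409.
Checking the remaining points: n·W = 1189242, n·V = 1281684, n·U = 1488051.
Since n·W = 1189242 ≠ 1265409, W is off the plane and the points are not all coplanar.

No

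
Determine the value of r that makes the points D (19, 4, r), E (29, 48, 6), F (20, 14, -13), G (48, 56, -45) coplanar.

The points are coplanar iff DE · (DF × DG) = 0.
Expanding, this is linear in r: (-574)r + (-13776) = 0.
So r = -24.

-24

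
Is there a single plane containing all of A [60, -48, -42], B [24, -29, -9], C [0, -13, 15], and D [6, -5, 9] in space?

No

The four points are coplanar iff the 3×3 determinant with rows AB, AC, AD is zero.
Rows: (-36, 19, 33), (-60, 35, 57), (-54, 43, 51).
Expanding along the first row: (-36)(-666) − (19)(18) + (33)(-690) = 864.
Nonzero ⇒ not coplanar.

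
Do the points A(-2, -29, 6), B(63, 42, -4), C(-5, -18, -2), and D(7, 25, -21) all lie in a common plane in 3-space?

No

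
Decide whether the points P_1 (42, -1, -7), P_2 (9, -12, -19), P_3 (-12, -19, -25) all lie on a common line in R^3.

P_1P_2 = (-33, -11, -12), P_1P_3 = (-54, -18, -18).
Comparing components 2 and 3: (-11)(-18) − (-12)(-18) = -18 ≠ 0, so P_1P_2 and P_1P_3 are not parallel and the points are not collinear.

No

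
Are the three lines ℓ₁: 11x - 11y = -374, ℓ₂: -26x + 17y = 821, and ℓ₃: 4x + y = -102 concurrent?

The three lines meet at one point iff the augmented coefficient matrix [aᵢ bᵢ cᵢ] has rank < 3, i.e. its determinant vanishes.
Here the determinant is 99.
Nonzero, so no common point exists.

No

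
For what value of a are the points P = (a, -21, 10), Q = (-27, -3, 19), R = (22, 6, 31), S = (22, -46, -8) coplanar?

15

The points are coplanar iff PQ · (PR × PS) = 0.
Expanding, this is linear in a: (-273)a + (4095) = 0.
So a = 15.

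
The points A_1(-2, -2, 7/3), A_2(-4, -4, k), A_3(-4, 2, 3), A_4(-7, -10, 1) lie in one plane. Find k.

Normal to plane A_1A_3A_4: n = (0, -6, 36); plane equation n·P = 96.
Requiring n·A_2 = 96: (36)k + (24) = 96.
So k = 2.

2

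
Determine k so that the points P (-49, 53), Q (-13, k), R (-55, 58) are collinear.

23

The three points are collinear iff det[PQ; PR] = 0.
This determinant is linear in k: (6)k + (-138) = 0, so k = 23.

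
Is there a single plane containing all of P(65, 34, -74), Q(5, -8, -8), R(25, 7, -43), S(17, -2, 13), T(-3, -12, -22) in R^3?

No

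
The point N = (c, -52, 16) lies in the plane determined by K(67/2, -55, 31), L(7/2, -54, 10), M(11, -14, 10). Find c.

A normal to the plane is n = KL × KM = (840, -315/2, -2415/2).
N lies in the plane iff n · KN = 0.
This gives (840)c + (-10500) = 0, so c = 25/2.

25/2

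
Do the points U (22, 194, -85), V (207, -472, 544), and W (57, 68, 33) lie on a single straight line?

UV = (185, -666, 629), UW = (35, -126, 118).
UV × UW = (666, 185, 0).
The cross product is nonzero, so the points do not lie on one line.

No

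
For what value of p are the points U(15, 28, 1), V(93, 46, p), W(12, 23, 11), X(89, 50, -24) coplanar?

Normal to plane UWX: n = (-95, 665, 304); plane equation n·P = 17499.
Requiring n·V = 17499: (304)p + (21755) = 17499.
So p = -14.

-14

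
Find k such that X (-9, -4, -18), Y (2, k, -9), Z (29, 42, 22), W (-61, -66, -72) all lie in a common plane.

6

Coplanarity ⇔ det[XY; XZ; XW] = 0.
Expanding, this is linear in k: (-28)k + (168) = 0.
So k = 6.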